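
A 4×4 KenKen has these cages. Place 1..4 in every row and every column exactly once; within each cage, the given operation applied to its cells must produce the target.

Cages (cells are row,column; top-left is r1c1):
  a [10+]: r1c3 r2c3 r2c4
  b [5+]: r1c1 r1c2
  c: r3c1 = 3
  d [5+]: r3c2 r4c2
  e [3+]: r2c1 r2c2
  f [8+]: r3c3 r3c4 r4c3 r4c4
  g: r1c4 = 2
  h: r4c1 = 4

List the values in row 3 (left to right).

3 2 1 4

Cage g is given; hence r1c4 = 2.
Cage c is a single given cell, which forces r3c1 = 3.
H is a freebie, so r4c1 = 4.
Column 1 already has 4, leaving r1c1 = 1.
Cage b's pair has sum 5; hence r1c2 = 4.
4 is placed in row 1, so r1c3 = 3.
Column 1 now contains 1, leaving r2c1 = 2.
2 is placed in row 2; hence r2c2 = 1.
2 is placed in row 2, so r2c3 = 4.
Row 2 already has 4, so r2c4 = 3.
4 is placed in column 2, so r3c2 = 2.
Cage f has sum 8, so r3c3 = 1.
Cage f has sum 8, which forces r3c4 = 4.
1 is placed in column 2; hence r4c2 = 3.
Cage f has sum 8, which forces r4c3 = 2.
Cage f needs sum 8, so r4c4 = 1.
Filled in: 1 4 3 2 / 2 1 4 3 / 3 2 1 4 / 4 3 2 1.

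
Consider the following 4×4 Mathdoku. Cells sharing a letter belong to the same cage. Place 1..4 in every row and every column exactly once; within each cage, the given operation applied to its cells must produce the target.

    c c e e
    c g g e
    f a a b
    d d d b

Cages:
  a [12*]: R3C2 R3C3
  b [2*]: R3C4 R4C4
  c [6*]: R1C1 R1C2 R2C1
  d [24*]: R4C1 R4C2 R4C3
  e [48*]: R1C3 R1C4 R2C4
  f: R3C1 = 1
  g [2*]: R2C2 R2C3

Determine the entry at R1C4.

3

The 3 cells of cage e must have product 48, so R1C3 = 4.
Cage e needs product 48, which forces R1C4 = 3.
Cage e needs product 48, leaving R2C4 = 4.
F is a freebie, leaving R3C1 = 1.
Column 3 now contains 4; hence R3C3 = 3.
Row 3 now contains 1, leaving R3C4 = 2.
Column 3 now contains 3, so R4C3 = 2.
Column 4 already has 2, which forces R4C4 = 1.
1 is placed in column 1, so R1C1 = 2.
The 3 cells of cage c must have product 6; hence R1C2 = 1.
Cage c needs product 6; hence R2C1 = 3.
Cage g's pair has product 2, which forces R2C2 = 2.
2 is placed in column 3, leaving R2C3 = 1.
Row 3 now contains 3, leaving R3C2 = 4.
Column 1 already has 3; hence R4C1 = 4.
Column 2 already has 4, which forces R4C2 = 3.
Filled in: 2 1 4 3 / 3 2 1 4 / 1 4 3 2 / 4 3 2 1.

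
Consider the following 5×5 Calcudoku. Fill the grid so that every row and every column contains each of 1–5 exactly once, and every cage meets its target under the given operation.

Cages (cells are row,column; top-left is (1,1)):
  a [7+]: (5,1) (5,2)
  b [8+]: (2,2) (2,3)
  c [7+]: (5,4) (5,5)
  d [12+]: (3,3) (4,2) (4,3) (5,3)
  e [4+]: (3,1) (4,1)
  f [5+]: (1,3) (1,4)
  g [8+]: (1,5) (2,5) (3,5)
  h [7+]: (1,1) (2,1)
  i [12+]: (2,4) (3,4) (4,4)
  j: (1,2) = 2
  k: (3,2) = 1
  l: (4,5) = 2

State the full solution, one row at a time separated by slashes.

5 2 4 1 3 / 2 5 3 4 1 / 3 1 2 5 4 / 1 4 5 3 2 / 4 3 1 2 5

Cage j is a single given cell, so (1,2) = 2.
Cage k is a single given cell; hence (3,2) = 1.
Cage l is given, leaving (4,5) = 2.
Row 3 already has 1, leaving (3,1) = 3.
Row 3 already has 3; hence (3,5) = 4.
Cage e needs two cells with sum 4, which forces (4,1) = 1.
Cage h needs two cells with sum 7, so (1,1) = 5.
Cage h needs two cells with sum 7, leaving (2,1) = 2.
The 4 cells of cage d must have sum 12, which forces (3,3) = 2.
Row 3 now contains 4, so (3,4) = 5.
2 is placed in column 1, so (5,1) = 4.
4 is placed in row 5, which forces (5,4) = 2.
The two cells of cage a must have sum 7, so (5,2) = 3.
Row 5 already has 3; hence (5,3) = 1.
Cage c needs two cells with sum 7, so (5,5) = 5.
Column 3 now contains 1, so (1,3) = 4.
Cage f's pair has sum 5, so (1,4) = 1.
Row 1 now contains 1, leaving (1,5) = 3.
Column 2 now contains 3, so (2,2) = 5.
Cage b's pair has sum 8, leaving (2,3) = 3.
Row 2 now contains 3, leaving (2,4) = 4.
Column 5 already has 3, so (2,5) = 1.
Column 2 already has 5, leaving (4,2) = 4.
4 is placed in column 3, which forces (4,3) = 5.
Column 4 now contains 4, which forces (4,4) = 3.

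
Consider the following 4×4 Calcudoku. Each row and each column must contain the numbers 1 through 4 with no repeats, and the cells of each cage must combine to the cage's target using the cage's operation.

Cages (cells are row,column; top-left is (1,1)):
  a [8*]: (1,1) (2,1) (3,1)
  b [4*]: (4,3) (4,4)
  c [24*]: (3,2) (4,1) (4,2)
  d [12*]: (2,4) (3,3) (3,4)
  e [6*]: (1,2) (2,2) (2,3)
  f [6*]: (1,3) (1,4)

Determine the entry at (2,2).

3

The only place for 4 in row 1 is (1,1).
Row 1 needs a 1, and only (1,2) is open for it.
The only place for 4 in row 2 is (2,4).
The two cells of cage b must have product 4, which forces (4,3) = 4.
Column 4 already has 4, which forces (4,4) = 1.
The 3 cells of cage c must have product 24, which forces (3,2) = 4.
Cage d has product 12, so (3,3) = 1.
Column 4 now contains 1, leaving (3,4) = 3.
Cage f's pair has product 6, which forces (1,3) = 3.
3 is placed in column 4, so (1,4) = 2.
Cage a has product 8; hence (2,1) = 1.
3 is placed in column 3, so (2,3) = 2.
Row 3 now contains 1, which forces (3,1) = 2.
Column 1 already has 2, leaving (4,1) = 3.
Row 4 now contains 3, so (4,2) = 2.
Row 2 now contains 2, leaving (2,2) = 3.
The full grid is 4 1 3 2 / 1 3 2 4 / 2 4 1 3 / 3 2 4 1.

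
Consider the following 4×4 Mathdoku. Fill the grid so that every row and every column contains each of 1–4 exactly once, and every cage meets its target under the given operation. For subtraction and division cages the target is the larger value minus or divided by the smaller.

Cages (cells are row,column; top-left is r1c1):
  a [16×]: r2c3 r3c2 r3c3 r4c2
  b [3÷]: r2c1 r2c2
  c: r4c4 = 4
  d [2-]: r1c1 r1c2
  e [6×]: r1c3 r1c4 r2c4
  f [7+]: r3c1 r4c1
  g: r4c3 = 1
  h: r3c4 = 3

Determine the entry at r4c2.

Cage h is a single given cell; hence r3c4 = 3.
Cage g is a single given cell, leaving r4c3 = 1.
C is a freebie, so r4c4 = 4.
Cage e has product 6, so r1c3 = 3.
3 is placed in row 3, which forces r3c1 = 4.
Cage a has product 16, so r3c2 = 1.
4 is placed in row 3; hence r3c3 = 2.
Row 4 now contains 4, so r4c1 = 3.
Row 4 now contains 4; hence r4c2 = 2.
Cage d needs two cells with difference 2, so r1c1 = 2.
Column 2 now contains 2, so r1c2 = 4.
Row 1 already has 2, leaving r1c4 = 1.
Column 1 already has 3, leaving r2c1 = 1.
Column 2 already has 1, leaving r2c2 = 3.
Column 3 now contains 2, leaving r2c3 = 4.
Column 4 now contains 1, so r2c4 = 2.
Completed grid: 2 4 3 1 / 1 3 4 2 / 4 1 2 3 / 3 2 1 4.

2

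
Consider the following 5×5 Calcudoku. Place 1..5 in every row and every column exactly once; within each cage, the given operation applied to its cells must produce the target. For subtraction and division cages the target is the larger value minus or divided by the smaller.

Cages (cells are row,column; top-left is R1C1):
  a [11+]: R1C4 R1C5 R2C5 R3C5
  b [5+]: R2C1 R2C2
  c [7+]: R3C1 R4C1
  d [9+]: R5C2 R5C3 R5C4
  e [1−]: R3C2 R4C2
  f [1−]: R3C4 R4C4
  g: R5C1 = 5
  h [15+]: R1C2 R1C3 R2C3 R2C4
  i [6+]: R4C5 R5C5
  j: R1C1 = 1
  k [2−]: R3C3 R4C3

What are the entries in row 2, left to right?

Cage j is given; hence R1C1 = 1.
G is a freebie; hence R5C1 = 5.
Row 5 needs a 1, and only R5C5 is open for it.
The 4 cells of cage a must have sum 11, leaving R1C4 = 2.
Cage i needs two cells with sum 6, which forces R4C5 = 5.
In column 1, 2 can only go at R2C1, so R2C1 = 2.
The two cells of cage b must have sum 5; hence R2C2 = 3.
3 is placed in row 2, so R2C5 = 4.
Cage a has sum 11, which forces R3C5 = 2.
Column 5 already has 4; hence R1C5 = 3.
The only place for 1 in row 4 is R4C3.
The 4 cells of cage h must have sum 15, so R1C2 = 5.
Cage h needs sum 15, so R1C3 = 4.
Column 3 now contains 1, so R2C3 = 5.
Cage h needs sum 15, which forces R2C4 = 1.
Column 2 now contains 5, so R3C2 = 1.
The two cells of cage k must have difference 2, which forces R3C3 = 3.
Column 3 now contains 3, leaving R5C3 = 2.
Row 3 now contains 3, leaving R3C1 = 4.
4 is placed in row 3, leaving R3C4 = 5.
Cage c needs two cells with sum 7; hence R4C1 = 3.
The two cells of cage e must have difference 1, so R4C2 = 2.
Row 4 already has 3; hence R4C4 = 4.
Row 5 already has 2, which forces R5C2 = 4.
Cage d needs sum 9, leaving R5C4 = 3.
Filled in: 1 5 4 2 3 / 2 3 5 1 4 / 4 1 3 5 2 / 3 2 1 4 5 / 5 4 2 3 1.

2 3 5 1 4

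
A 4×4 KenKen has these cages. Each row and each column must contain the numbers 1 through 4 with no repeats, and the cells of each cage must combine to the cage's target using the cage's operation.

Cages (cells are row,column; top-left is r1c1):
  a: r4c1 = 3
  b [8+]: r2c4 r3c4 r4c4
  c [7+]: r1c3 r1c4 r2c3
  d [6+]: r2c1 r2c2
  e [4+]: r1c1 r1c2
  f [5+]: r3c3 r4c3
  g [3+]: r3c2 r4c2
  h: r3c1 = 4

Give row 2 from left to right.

Cage h is a single given cell, which forces r3c1 = 4.
Cage a is given, leaving r4c1 = 3.
Column 1 already has 3, leaving r1c1 = 1.
Cage e needs two cells with sum 4, so r1c2 = 3.
Column 1 now contains 4, which forces r2c1 = 2.
The two cells of cage d must have sum 6, leaving r2c2 = 4.
Cage c has sum 7, which forces r2c3 = 1.
Row 2 already has 1; hence r2c4 = 3.
Column 3 now contains 1, which forces r3c3 = 3.
Column 4 already has 3, leaving r3c4 = 1.
Cage b has sum 8, so r4c4 = 4.
Cage c has sum 7; hence r1c3 = 4.
Column 4 now contains 4, so r1c4 = 2.
1 is placed in row 3; hence r3c2 = 2.
Cage g's pair has sum 3, so r4c2 = 1.
4 is placed in row 4, so r4c3 = 2.
The full grid is 1 3 4 2 / 2 4 1 3 / 4 2 3 1 / 3 1 2 4.

2 4 1 3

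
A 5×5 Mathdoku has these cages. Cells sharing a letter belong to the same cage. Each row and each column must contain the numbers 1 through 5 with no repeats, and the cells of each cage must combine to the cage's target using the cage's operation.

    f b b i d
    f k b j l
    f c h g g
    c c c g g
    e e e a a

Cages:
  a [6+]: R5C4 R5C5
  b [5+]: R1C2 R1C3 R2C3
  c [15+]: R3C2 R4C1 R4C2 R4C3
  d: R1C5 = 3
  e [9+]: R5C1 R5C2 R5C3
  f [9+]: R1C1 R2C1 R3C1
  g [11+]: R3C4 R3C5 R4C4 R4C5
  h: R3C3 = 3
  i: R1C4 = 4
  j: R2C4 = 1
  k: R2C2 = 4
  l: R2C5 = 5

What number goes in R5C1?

2

I is a freebie, so R1C4 = 4.
Cage d is given, leaving R1C5 = 3.
Cage k is given, which forces R2C2 = 4.
J is a freebie; hence R2C4 = 1.
Cage l is a single given cell; hence R2C5 = 5.
H is a freebie; hence R3C3 = 3.
The 3 cells of cage b must have sum 5, leaving R1C2 = 2.
3 is placed in row 1, which forces R1C3 = 1.
Cage f has sum 9, which forces R2C1 = 3.
1 is placed in row 2; hence R2C3 = 2.
Row 3 now contains 3, so R3C2 = 5.
Row 3 now contains 5; hence R3C4 = 2.
The 4 cells of cage g must have sum 11; hence R4C4 = 3.
Column 4 now contains 2, which forces R5C4 = 5.
1 is placed in row 1, which forces R1C1 = 5.
The 3 cells of cage f must have sum 9, so R3C1 = 1.
Cage g has sum 11, leaving R3C5 = 4.
Column 1 already has 5; hence R4C1 = 4.
3 is placed in row 4; hence R4C2 = 1.
4 is placed in row 4, which forces R4C3 = 5.
Cage g needs sum 11; hence R4C5 = 2.
Cage e has sum 9, leaving R5C1 = 2.
Cage e has sum 9, leaving R5C2 = 3.
Row 5 now contains 5, which forces R5C3 = 4.
Cage a's pair has sum 6, so R5C5 = 1.
Filled in: 5 2 1 4 3 / 3 4 2 1 5 / 1 5 3 2 4 / 4 1 5 3 2 / 2 3 4 5 1.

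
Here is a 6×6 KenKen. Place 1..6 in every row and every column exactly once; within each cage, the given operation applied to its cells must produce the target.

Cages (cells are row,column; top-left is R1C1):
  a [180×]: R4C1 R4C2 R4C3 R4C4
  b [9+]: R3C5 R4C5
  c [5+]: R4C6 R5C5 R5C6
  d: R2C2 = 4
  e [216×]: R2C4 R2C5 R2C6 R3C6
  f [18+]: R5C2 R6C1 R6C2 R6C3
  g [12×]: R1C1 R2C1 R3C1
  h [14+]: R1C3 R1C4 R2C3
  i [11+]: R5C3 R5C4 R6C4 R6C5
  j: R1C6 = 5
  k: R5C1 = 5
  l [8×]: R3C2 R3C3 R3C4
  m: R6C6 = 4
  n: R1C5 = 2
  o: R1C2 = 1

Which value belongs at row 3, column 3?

Cage o is a single given cell, so R1C2 = 1.
Cage n is a single given cell, leaving R1C5 = 2.
Cage j is a single given cell, leaving R1C6 = 5.
Cage d is a single given cell, which forces R2C2 = 4.
Column 2 now contains 4, leaving R3C2 = 2.
Cage k is given, so R5C1 = 5.
Column 5 already has 2; hence R5C5 = 1.
Row 5 now contains 1, so R5C6 = 3.
Cage m is a single given cell, so R6C6 = 4.
Cage h has sum 14, which forces R2C3 = 5.
The 4 cells of cage e must have product 216, so R2C6 = 2.
3 is placed in column 6; hence R3C6 = 6.
Cage c has sum 5, leaving R4C6 = 1.
3 is placed in row 5, leaving R5C2 = 6.
Cage i needs sum 11, so R5C3 = 2.
The 4 cells of cage i must have sum 11, which forces R5C4 = 4.
Cage f has sum 18, which forces R6C2 = 5.
Cage i needs sum 11, leaving R6C4 = 2.
Cage i has sum 11, so R6C5 = 3.
The 4 cells of cage e must have product 216, so R2C4 = 3.
Column 5 now contains 3, so R2C5 = 6.
The 3 cells of cage l must have product 8; hence R3C3 = 4.
4 is placed in column 4; hence R3C4 = 1.
Row 3 now contains 4, so R3C5 = 5.
Cage a needs product 180, leaving R4C1 = 2.
Column 2 already has 5, which forces R4C2 = 3.
The 4 cells of cage a must have product 180, which forces R4C3 = 6.
Cage a has product 180, leaving R4C4 = 5.
Column 5 already has 5, which forces R4C5 = 4.
6 is placed in column 3, leaving R6C3 = 1.
Cage g has product 12, which forces R1C1 = 4.
6 is placed in column 3, leaving R1C3 = 3.
3 is placed in column 4; hence R1C4 = 6.
3 is placed in row 2; hence R2C1 = 1.
Row 3 now contains 1, which forces R3C1 = 3.
Row 6 already has 1, so R6C1 = 6.
Completed grid: 4 1 3 6 2 5 / 1 4 5 3 6 2 / 3 2 4 1 5 6 / 2 3 6 5 4 1 / 5 6 2 4 1 3 / 6 5 1 2 3 4.

4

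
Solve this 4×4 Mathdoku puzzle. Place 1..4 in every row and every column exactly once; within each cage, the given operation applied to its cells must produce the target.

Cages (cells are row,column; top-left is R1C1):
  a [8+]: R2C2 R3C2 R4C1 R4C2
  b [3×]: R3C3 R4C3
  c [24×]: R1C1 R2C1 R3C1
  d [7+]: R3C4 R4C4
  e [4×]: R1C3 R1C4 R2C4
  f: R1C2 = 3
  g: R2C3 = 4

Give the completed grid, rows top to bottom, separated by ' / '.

4 3 2 1 / 3 1 4 2 / 2 4 1 3 / 1 2 3 4

F is a freebie, so R1C2 = 3.
G is a freebie, so R2C3 = 4.
Cage a has sum 8, so R4C1 = 1.
1 is placed in row 4, so R4C3 = 3.
Row 4 already has 3, so R4C4 = 4.
Cage e has product 4; hence R1C3 = 2.
Column 4 already has 4, so R1C4 = 1.
Cage a needs sum 8; hence R2C2 = 1.
The 3 cells of cage e must have product 4, which forces R2C4 = 2.
Cage a needs sum 8, which forces R3C2 = 4.
Column 3 now contains 3; hence R3C3 = 1.
Column 4 already has 4, which forces R3C4 = 3.
Row 4 now contains 4, so R4C2 = 2.
2 is placed in row 1; hence R1C1 = 4.
Row 2 already has 2, leaving R2C1 = 3.
3 is placed in row 3, so R3C1 = 2.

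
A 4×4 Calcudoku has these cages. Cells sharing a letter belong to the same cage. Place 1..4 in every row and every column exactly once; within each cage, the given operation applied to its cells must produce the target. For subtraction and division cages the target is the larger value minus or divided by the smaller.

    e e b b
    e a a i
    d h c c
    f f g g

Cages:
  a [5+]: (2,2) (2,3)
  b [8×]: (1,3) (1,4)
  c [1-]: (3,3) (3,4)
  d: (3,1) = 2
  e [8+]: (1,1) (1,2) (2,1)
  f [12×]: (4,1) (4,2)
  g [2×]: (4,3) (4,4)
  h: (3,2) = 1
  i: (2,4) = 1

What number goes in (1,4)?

4

I is a freebie, leaving (2,4) = 1.
D is a freebie; hence (3,1) = 2.
Cage h is given, which forces (3,2) = 1.
1 is placed in column 4, which forces (4,4) = 2.
Cage e has sum 8; hence (1,1) = 1.
Cage b's pair has product 8; hence (1,3) = 2.
Column 4 now contains 2, so (1,4) = 4.
Column 3 already has 2, so (2,3) = 3.
3 is placed in column 3, leaving (3,3) = 4.
Column 4 already has 4, which forces (3,4) = 3.
Row 4 now contains 2, so (4,3) = 1.
Row 1 already has 4, leaving (1,2) = 3.
Row 2 now contains 3, leaving (2,1) = 4.
Row 2 now contains 3, which forces (2,2) = 2.
Column 1 now contains 4, leaving (4,1) = 3.
Column 2 now contains 3, so (4,2) = 4.
The full grid is 1 3 2 4 / 4 2 3 1 / 2 1 4 3 / 3 4 1 2.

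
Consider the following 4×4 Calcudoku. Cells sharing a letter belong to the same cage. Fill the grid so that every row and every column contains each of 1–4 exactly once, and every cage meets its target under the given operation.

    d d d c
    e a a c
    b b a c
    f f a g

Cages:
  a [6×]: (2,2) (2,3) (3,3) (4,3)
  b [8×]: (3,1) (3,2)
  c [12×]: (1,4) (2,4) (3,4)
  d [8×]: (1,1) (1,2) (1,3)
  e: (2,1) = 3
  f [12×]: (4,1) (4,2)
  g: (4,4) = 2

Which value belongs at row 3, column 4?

Cage e is a single given cell, so (2,1) = 3.
Cage a has product 6, leaving (2,2) = 1.
3 is placed in row 2; hence (2,3) = 2.
Row 2 now contains 1, which forces (2,4) = 4.
Column 1 now contains 3; hence (4,1) = 4.
Row 4 now contains 4; hence (4,2) = 3.
3 is placed in row 4, so (4,3) = 1.
Cage g is given, which forces (4,4) = 2.
Cage d needs product 8, so (1,1) = 1.
The 3 cells of cage d must have product 8, which forces (1,2) = 2.
1 is placed in column 3, leaving (1,3) = 4.
Row 1 already has 1, leaving (1,4) = 3.
Column 1 already has 4, so (3,1) = 2.
Cage b's pair has product 8, leaving (3,2) = 4.
1 is placed in column 3; hence (3,3) = 3.
Column 4 now contains 3; hence (3,4) = 1.
Completed grid: 1 2 4 3 / 3 1 2 4 / 2 4 3 1 / 4 3 1 2.

1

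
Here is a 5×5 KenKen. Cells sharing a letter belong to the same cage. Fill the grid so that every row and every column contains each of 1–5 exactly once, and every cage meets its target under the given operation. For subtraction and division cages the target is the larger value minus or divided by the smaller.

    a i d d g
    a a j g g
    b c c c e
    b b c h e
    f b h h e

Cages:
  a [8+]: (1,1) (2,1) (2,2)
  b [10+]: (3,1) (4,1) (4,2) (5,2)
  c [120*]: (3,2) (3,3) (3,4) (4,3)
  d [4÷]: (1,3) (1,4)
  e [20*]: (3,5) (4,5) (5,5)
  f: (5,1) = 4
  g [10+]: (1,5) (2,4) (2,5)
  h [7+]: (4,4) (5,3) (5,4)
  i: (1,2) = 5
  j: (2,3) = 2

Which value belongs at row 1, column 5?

2

Cage i is a single given cell, leaving (1,2) = 5.
Cage j is given, leaving (2,3) = 2.
Cage f is given; hence (5,1) = 4.
Column 5 needs a 2, and only (1,5) is open for it.
Cage a needs sum 8, leaving (2,2) = 4.
The only place for 3 in row 1 is (1,1).
Column 1 already has 3, leaving (2,1) = 1.
The only place for 1 in row 3 is (3,5).
Cage e needs product 20; hence (4,5) = 4.
Column 5 now contains 1, so (5,5) = 5.
Cage g needs sum 10, which forces (2,4) = 5.
Column 5 now contains 5; hence (2,5) = 3.
Cage h needs sum 7, leaving (4,4) = 3.
Cage h has sum 7, which forces (5,3) = 3.
Cage h has sum 7, so (5,4) = 1.
The two cells of cage d must have quotient 4; hence (1,3) = 1.
Column 4 already has 1, which forces (1,4) = 4.
Cage c needs product 120, so (3,2) = 3.
Cage c has product 120, which forces (3,3) = 4.
The 4 cells of cage c must have product 120, so (3,4) = 2.
The 4 cells of cage b must have sum 10; hence (4,2) = 1.
3 is placed in row 4; hence (4,3) = 5.
Row 5 already has 1, which forces (5,2) = 2.
Row 3 already has 2, so (3,1) = 5.
5 is placed in row 4, leaving (4,1) = 2.
Completed grid: 3 5 1 4 2 / 1 4 2 5 3 / 5 3 4 2 1 / 2 1 5 3 4 / 4 2 3 1 5.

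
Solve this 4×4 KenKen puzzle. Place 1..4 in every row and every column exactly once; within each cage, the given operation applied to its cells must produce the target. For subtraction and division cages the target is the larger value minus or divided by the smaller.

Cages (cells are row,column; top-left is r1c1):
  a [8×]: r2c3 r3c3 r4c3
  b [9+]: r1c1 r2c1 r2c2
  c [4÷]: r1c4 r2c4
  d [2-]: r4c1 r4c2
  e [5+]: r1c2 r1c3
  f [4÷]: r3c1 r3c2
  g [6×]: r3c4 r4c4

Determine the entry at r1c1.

4

Row 3 needs a 3, and only r3c4 is open for it.
Column 4 now contains 3, leaving r4c4 = 2.
The only place for 2 in row 3 is r3c3.
In row 4, 4 can only go at r4c3, so r4c3 = 4.
Column 3 already has 4; hence r2c3 = 1.
Row 2 already has 1, leaving r2c4 = 4.
Cage b has sum 9, leaving r1c1 = 4.
The two cells of cage e must have sum 5, which forces r1c2 = 2.
Column 3 already has 1, leaving r1c3 = 3.
Column 4 already has 4; hence r1c4 = 1.
Column 2 already has 2, so r2c2 = 3.
Column 1 now contains 4, leaving r3c1 = 1.
Row 3 already has 1, so r3c2 = 4.
Column 1 already has 1, leaving r4c1 = 3.
3 is placed in column 2; hence r4c2 = 1.
Row 2 already has 3, leaving r2c1 = 2.
Filled in: 4 2 3 1 / 2 3 1 4 / 1 4 2 3 / 3 1 4 2.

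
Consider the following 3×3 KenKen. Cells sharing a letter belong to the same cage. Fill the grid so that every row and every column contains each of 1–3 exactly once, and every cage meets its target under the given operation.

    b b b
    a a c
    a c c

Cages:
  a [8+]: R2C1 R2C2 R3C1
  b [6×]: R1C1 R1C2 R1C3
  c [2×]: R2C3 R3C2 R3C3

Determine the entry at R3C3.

2

The 3 cells of cage a must have sum 8, so R2C1 = 2.
Cage a has sum 8, leaving R2C2 = 3.
The 3 cells of cage c must have product 2; hence R2C3 = 1.
The 3 cells of cage a must have sum 8, so R3C1 = 3.
Cage c needs product 2, which forces R3C2 = 1.
Cage c needs product 2, leaving R3C3 = 2.
3 is placed in column 1, so R1C1 = 1.
1 is placed in column 2; hence R1C2 = 2.
Column 3 already has 2, so R1C3 = 3.
Completed grid: 1 2 3 / 2 3 1 / 3 1 2.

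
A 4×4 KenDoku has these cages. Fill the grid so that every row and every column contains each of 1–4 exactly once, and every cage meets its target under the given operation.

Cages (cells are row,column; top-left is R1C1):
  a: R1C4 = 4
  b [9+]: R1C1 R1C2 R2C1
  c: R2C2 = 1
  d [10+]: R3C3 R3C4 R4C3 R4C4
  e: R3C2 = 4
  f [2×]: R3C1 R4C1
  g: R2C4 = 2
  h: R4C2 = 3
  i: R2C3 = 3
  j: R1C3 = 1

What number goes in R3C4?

3

Cage j is given; hence R1C3 = 1.
Cage a is given, which forces R1C4 = 4.
Cage c is given; hence R2C2 = 1.
I is a freebie, which forces R2C3 = 3.
Cage g is given; hence R2C4 = 2.
Cage e is a single given cell, which forces R3C2 = 4.
Row 3 already has 4, which forces R3C3 = 2.
H is a freebie, so R4C2 = 3.
Column 3 already has 2, leaving R4C3 = 4.
Row 4 now contains 3; hence R4C4 = 1.
Cage b has sum 9, which forces R1C1 = 3.
Column 2 now contains 3, so R1C2 = 2.
Row 2 already has 2, leaving R2C1 = 4.
Row 3 already has 2; hence R3C1 = 1.
Column 4 now contains 1, leaving R3C4 = 3.
Row 4 now contains 1, which forces R4C1 = 2.
The full grid is 3 2 1 4 / 4 1 3 2 / 1 4 2 3 / 2 3 4 1.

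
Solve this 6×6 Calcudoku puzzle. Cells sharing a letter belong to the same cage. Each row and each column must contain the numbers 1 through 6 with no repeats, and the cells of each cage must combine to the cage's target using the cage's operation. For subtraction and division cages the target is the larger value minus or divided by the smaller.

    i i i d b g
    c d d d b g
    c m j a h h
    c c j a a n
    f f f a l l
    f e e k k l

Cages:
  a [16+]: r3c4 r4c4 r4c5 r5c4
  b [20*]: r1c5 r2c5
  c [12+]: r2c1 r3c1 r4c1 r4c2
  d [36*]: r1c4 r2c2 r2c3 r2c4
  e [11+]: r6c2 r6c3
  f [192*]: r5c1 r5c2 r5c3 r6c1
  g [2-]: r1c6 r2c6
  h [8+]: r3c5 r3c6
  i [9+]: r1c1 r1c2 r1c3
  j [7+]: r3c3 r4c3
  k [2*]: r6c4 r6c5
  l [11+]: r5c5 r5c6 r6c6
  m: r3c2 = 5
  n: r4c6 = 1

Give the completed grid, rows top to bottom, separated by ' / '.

5 3 1 6 4 2 / 6 1 2 3 5 4 / 1 5 3 4 2 6 / 3 2 4 5 6 1 / 2 4 6 1 3 5 / 4 6 5 2 1 3

M is a freebie, leaving r3c2 = 5.
N is a freebie; hence r4c6 = 1.
Cage f has product 192; hence r6c1 = 4.
Column 2 now contains 5; hence r6c2 = 6.
6 is placed in row 6, which forces r6c3 = 5.
Row 5 needs a 1, and only r5c4 is open for it.
Column 4 now contains 1, leaving r6c4 = 2.
Cage k's pair has product 2; hence r6c5 = 1.
Row 6 now contains 2; hence r6c6 = 3.
The only place for 3 in row 5 is r5c5.
Cage l has sum 11, so r5c6 = 5.
The only place for 5 in column 4 is r4c4.
Column 5 needs a 2, and only r3c5 is open for it.
Row 3 already has 2; hence r3c6 = 6.
Row 3 already has 6, so r3c4 = 4.
The 4 cells of cage a must have sum 16, which forces r4c5 = 6.
Cage c has sum 12; hence r3c1 = 1.
The two cells of cage j must have sum 7; hence r3c3 = 3.
Cage j's pair has sum 7; hence r4c3 = 4.
Cage c needs sum 12, which forces r2c1 = 6.
6 is placed in row 2, so r2c4 = 3.
6 is placed in column 1, leaving r5c1 = 2.
Cage f has product 192, leaving r5c2 = 4.
Row 5 already has 2, leaving r5c3 = 6.
The 3 cells of cage i must have sum 9, leaving r1c1 = 5.
Cage i needs sum 9; hence r1c2 = 3.
Cage i needs sum 9, so r1c3 = 1.
Column 4 already has 3; hence r1c4 = 6.
Row 1 already has 5, leaving r1c5 = 4.
4 is placed in row 1, leaving r1c6 = 2.
1 is placed in column 3; hence r2c3 = 2.
Column 5 now contains 4, so r2c5 = 5.
2 is placed in column 6, leaving r2c6 = 4.
Column 1 now contains 2, leaving r4c1 = 3.
Cage c needs sum 12, leaving r4c2 = 2.
2 is placed in row 2; hence r2c2 = 1.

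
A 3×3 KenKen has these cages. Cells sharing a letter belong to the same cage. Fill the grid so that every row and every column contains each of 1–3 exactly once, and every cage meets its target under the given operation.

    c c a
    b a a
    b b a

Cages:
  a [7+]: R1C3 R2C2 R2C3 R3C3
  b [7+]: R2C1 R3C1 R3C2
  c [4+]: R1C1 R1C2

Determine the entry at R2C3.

3

Cage a has sum 7; hence R2C2 = 1.
Cage c's pair has sum 4, leaving R1C1 = 1.
Column 2 already has 1, which forces R1C2 = 3.
Row 1 now contains 3, which forces R1C3 = 2.
2 is placed in column 3; hence R2C3 = 3.
1 is placed in column 1; hence R3C1 = 3.
Column 2 already has 3; hence R3C2 = 2.
Column 3 now contains 3, so R3C3 = 1.
3 is placed in row 2, leaving R2C1 = 2.
Completed grid: 1 3 2 / 2 1 3 / 3 2 1.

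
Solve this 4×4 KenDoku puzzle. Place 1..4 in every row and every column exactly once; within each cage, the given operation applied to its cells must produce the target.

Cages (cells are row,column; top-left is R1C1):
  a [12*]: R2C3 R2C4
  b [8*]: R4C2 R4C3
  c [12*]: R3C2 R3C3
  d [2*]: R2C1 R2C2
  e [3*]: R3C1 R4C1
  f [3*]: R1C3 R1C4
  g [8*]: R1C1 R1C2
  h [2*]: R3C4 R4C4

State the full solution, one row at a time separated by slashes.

4 2 1 3 / 2 1 3 4 / 1 3 4 2 / 3 4 2 1

The only place for 2 in row 3 is R3C4.
Column 4 already has 2, leaving R4C4 = 1.
Cage f's pair has product 3, so R1C3 = 1.
Column 4 now contains 1, so R1C4 = 3.
Column 4 now contains 3, leaving R2C4 = 4.
Cage e needs two cells with product 3; hence R3C1 = 1.
Row 4 already has 1, so R4C1 = 3.
Column 1 already has 1, leaving R2C1 = 2.
Cage d needs two cells with product 2, so R2C2 = 1.
4 is placed in row 2, leaving R2C3 = 3.
3 is placed in column 3, leaving R3C3 = 4.
Column 3 already has 4, so R4C3 = 2.
2 is placed in column 1, leaving R1C1 = 4.
Cage g needs two cells with product 8, so R1C2 = 2.
4 is placed in row 3, which forces R3C2 = 3.
2 is placed in row 4; hence R4C2 = 4.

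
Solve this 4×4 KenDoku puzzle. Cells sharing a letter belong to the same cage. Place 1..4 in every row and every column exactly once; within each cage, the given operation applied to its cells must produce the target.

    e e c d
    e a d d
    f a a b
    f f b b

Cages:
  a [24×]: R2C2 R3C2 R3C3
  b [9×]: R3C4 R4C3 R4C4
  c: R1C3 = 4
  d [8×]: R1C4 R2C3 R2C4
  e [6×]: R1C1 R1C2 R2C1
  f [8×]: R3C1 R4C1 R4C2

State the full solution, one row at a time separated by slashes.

Cage c is a single given cell, so R1C3 = 4.
The 3 cells of cage b must have product 9; hence R3C4 = 3.
Cage b has product 9; hence R4C3 = 3.
Cage b needs product 9, leaving R4C4 = 1.
Column 4 now contains 1; hence R1C4 = 2.
The 3 cells of cage a must have product 24, so R2C2 = 3.
The 3 cells of cage d must have product 8, leaving R2C3 = 1.
Cage d has product 8, so R2C4 = 4.
The 3 cells of cage f must have product 8, so R3C1 = 1.
Cage a needs product 24, leaving R3C2 = 4.
3 is placed in row 3, so R3C3 = 2.
4 is placed in column 2, so R4C2 = 2.
Column 1 already has 1, which forces R1C1 = 3.
3 is placed in column 2, so R1C2 = 1.
Row 2 now contains 1; hence R2C1 = 2.
Row 4 now contains 2, so R4C1 = 4.

3 1 4 2 / 2 3 1 4 / 1 4 2 3 / 4 2 3 1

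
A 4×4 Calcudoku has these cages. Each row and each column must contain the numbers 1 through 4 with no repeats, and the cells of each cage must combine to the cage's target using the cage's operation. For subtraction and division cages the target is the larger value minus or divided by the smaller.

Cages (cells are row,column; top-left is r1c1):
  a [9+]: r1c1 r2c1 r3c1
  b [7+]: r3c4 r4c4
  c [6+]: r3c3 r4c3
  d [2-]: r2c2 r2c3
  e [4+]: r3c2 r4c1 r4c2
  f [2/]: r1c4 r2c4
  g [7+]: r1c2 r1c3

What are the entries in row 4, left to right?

1 2 4 3

Cage e has sum 4; hence r3c2 = 1.
Cage e has sum 4, leaving r4c1 = 1.
Cage e needs sum 4, leaving r4c2 = 2.
Row 4 already has 2, which forces r4c3 = 4.
Row 4 now contains 4; hence r4c4 = 3.
Cage g needs two cells with sum 7, which forces r1c2 = 4.
Column 3 already has 4; hence r1c3 = 3.
Column 2 now contains 4, leaving r2c2 = 3.
Column 3 already has 4; hence r3c3 = 2.
Column 4 already has 3; hence r3c4 = 4.
3 is placed in row 1, so r1c1 = 2.
2 is placed in row 1, which forces r1c4 = 1.
Cage a needs sum 9; hence r2c1 = 4.
Column 3 already has 2; hence r2c3 = 1.
Column 4 now contains 1; hence r2c4 = 2.
Row 3 already has 4, so r3c1 = 3.
Filled in: 2 4 3 1 / 4 3 1 2 / 3 1 2 4 / 1 2 4 3.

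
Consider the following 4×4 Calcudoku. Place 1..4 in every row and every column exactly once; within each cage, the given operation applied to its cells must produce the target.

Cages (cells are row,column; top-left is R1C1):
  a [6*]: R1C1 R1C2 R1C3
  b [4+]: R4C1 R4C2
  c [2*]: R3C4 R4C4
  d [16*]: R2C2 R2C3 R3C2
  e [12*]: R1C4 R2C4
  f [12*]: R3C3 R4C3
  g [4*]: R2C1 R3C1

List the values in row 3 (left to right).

4 2 3 1

The only place for 4 in row 1 is R1C4.
Column 4 already has 4, leaving R2C4 = 3.
In row 2, 2 can only go at R2C3, so R2C3 = 2.
Cage d has product 16, so R2C2 = 4.
The 3 cells of cage d must have product 16, leaving R3C2 = 2.
Row 3 now contains 2, leaving R3C4 = 1.
Column 4 already has 1, which forces R4C4 = 2.
Cage a has product 6, so R1C1 = 2.
4 is placed in row 2, so R2C1 = 1.
Row 3 now contains 1, leaving R3C1 = 4.
Row 3 now contains 4; hence R3C3 = 3.
Column 1 now contains 1; hence R4C1 = 3.
3 is placed in row 4, so R4C2 = 1.
Column 3 now contains 3; hence R4C3 = 4.
1 is placed in column 2, which forces R1C2 = 3.
Column 3 now contains 3, so R1C3 = 1.
The full grid is 2 3 1 4 / 1 4 2 3 / 4 2 3 1 / 3 1 4 2.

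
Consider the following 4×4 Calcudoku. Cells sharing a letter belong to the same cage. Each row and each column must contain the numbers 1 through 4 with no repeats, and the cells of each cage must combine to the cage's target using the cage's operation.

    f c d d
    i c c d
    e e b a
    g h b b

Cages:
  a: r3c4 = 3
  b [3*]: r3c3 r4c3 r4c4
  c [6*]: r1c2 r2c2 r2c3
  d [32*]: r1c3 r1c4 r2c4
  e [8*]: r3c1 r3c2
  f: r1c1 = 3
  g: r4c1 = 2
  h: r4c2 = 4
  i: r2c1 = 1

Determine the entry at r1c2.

F is a freebie, which forces r1c1 = 3.
The 3 cells of cage d must have product 32, leaving r1c3 = 4.
Cage d has product 32, so r1c4 = 2.
Cage i is a single given cell; hence r2c1 = 1.
Cage d needs product 32, leaving r2c4 = 4.
Cage b needs product 3, which forces r3c3 = 1.
Cage a is a single given cell; hence r3c4 = 3.
Cage g is a single given cell, which forces r4c1 = 2.
H is a freebie; hence r4c2 = 4.
Cage b has product 3, so r4c3 = 3.
The 3 cells of cage b must have product 3, so r4c4 = 1.
2 is placed in row 1, leaving r1c2 = 1.
Cage c needs product 6, which forces r2c2 = 3.
Column 3 already has 3, so r2c3 = 2.
2 is placed in column 1, which forces r3c1 = 4.
4 is placed in column 2; hence r3c2 = 2.
Completed grid: 3 1 4 2 / 1 3 2 4 / 4 2 1 3 / 2 4 3 1.

1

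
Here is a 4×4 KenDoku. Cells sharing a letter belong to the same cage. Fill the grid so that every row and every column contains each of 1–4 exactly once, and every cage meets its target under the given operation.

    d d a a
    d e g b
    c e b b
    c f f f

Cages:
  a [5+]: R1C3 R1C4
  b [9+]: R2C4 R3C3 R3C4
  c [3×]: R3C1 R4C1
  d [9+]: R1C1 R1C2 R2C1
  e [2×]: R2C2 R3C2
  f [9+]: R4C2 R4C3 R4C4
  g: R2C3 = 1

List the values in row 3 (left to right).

3 1 2 4

Cage g is a single given cell, which forces R2C3 = 1.
Row 2 already has 1; hence R2C2 = 2.
Cage e's pair has product 2, which forces R3C2 = 1.
Row 3 now contains 1, leaving R3C1 = 3.
The two cells of cage c must have product 3, leaving R4C1 = 1.
Column 1 already has 1, leaving R1C1 = 2.
Cage d has sum 9, leaving R1C2 = 3.
3 is placed in row 1, which forces R1C3 = 4.
3 is placed in row 1; hence R1C4 = 1.
3 is placed in column 1; hence R2C1 = 4.
The 3 cells of cage b must have sum 9, which forces R2C4 = 3.
Column 3 already has 4, so R3C3 = 2.
2 is placed in row 3, which forces R3C4 = 4.
3 is placed in column 2, so R4C2 = 4.
Column 3 already has 2, leaving R4C3 = 3.
Column 4 already has 4, which forces R4C4 = 2.
Filled in: 2 3 4 1 / 4 2 1 3 / 3 1 2 4 / 1 4 3 2.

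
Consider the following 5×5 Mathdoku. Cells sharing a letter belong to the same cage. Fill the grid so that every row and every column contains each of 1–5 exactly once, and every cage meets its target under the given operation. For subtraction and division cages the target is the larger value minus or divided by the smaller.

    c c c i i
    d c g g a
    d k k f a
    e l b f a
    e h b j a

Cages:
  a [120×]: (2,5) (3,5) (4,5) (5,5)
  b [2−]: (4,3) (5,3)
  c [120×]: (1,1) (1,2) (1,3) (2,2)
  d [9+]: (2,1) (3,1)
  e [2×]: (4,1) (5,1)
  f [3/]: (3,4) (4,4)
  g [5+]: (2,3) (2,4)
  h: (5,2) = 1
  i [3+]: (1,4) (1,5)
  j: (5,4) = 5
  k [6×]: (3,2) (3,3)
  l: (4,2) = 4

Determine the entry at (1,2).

5

Cage l is a single given cell, which forces (4,2) = 4.
H is a freebie, which forces (5,2) = 1.
Cage j is given, leaving (5,4) = 5.
Cage e's pair has product 2, so (4,1) = 1.
1 is placed in row 4, leaving (4,4) = 3.
1 is placed in row 5; hence (5,1) = 2.
Column 4 already has 3, which forces (3,4) = 1.
Column 4 already has 1, so (1,4) = 2.
The two cells of cage i must have sum 3, so (1,5) = 1.
2 is placed in column 4, so (2,4) = 4.
Row 2 already has 4, so (2,1) = 5.
Cage c needs product 120; hence (2,2) = 2.
The two cells of cage g must have sum 5, which forces (2,3) = 1.
2 is placed in row 2, which forces (2,5) = 3.
The two cells of cage d must have sum 9, leaving (3,1) = 4.
Column 2 already has 2; hence (3,2) = 3.
3 is placed in row 3, which forces (3,3) = 2.
Row 3 already has 2, which forces (3,5) = 5.
Column 3 now contains 2; hence (4,3) = 5.
Column 5 already has 5, so (4,5) = 2.
Column 5 already has 3; hence (5,5) = 4.
Column 1 now contains 4, leaving (1,1) = 3.
Column 2 already has 3, so (1,2) = 5.
Cage c has product 120; hence (1,3) = 4.
Row 5 now contains 4; hence (5,3) = 3.
Completed grid: 3 5 4 2 1 / 5 2 1 4 3 / 4 3 2 1 5 / 1 4 5 3 2 / 2 1 3 5 4.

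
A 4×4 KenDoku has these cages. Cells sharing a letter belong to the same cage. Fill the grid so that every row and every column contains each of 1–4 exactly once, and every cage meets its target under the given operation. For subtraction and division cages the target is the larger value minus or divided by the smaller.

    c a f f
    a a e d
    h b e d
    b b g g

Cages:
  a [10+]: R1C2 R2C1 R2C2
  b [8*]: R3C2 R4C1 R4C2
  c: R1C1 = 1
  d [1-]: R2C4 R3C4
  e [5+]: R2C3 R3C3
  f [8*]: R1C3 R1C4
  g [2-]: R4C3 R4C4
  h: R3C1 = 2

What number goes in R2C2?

4

C is a freebie, leaving R1C1 = 1.
Cage h is a single given cell, so R3C1 = 2.
Column 1 now contains 2, so R4C1 = 4.
Cage a has sum 10, so R1C2 = 3.
Column 1 now contains 4, leaving R2C1 = 3.
Cage a has sum 10, so R2C2 = 4.
Row 2 now contains 4, which forces R2C4 = 2.
The 3 cells of cage b must have product 8, leaving R3C2 = 1.
Cage b needs product 8, leaving R4C2 = 2.
Cage f needs two cells with product 8, so R1C3 = 2.
Column 4 now contains 2; hence R1C4 = 4.
2 is placed in row 2, which forces R2C3 = 1.
Cage e's pair has sum 5, which forces R3C3 = 4.
The two cells of cage d must have difference 1, which forces R3C4 = 3.
1 is placed in column 3; hence R4C3 = 3.
Column 4 now contains 3, which forces R4C4 = 1.
Filled in: 1 3 2 4 / 3 4 1 2 / 2 1 4 3 / 4 2 3 1.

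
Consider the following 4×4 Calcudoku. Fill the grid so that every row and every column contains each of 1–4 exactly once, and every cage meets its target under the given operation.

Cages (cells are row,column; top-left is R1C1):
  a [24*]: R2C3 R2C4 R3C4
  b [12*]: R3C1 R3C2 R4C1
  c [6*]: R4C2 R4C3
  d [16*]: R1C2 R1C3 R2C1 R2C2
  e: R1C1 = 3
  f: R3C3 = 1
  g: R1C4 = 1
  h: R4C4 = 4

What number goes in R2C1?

2

Cage e is given, which forces R1C1 = 3.
Cage g is given, which forces R1C4 = 1.
Cage f is given, so R3C3 = 1.
H is a freebie, leaving R4C4 = 4.
The 3 cells of cage a must have product 24; hence R2C3 = 4.
Row 3 already has 1, so R3C1 = 4.
The 3 cells of cage b must have product 12, leaving R3C2 = 3.
3 is placed in row 3, which forces R3C4 = 2.
Cage b needs product 12, which forces R4C1 = 1.
Column 2 now contains 3, leaving R4C2 = 2.
Row 4 already has 2; hence R4C3 = 3.
2 is placed in column 2, which forces R1C2 = 4.
4 is placed in column 3, so R1C3 = 2.
1 is placed in column 1, so R2C1 = 2.
2 is placed in column 2, leaving R2C2 = 1.
2 is placed in column 4, leaving R2C4 = 3.
Completed grid: 3 4 2 1 / 2 1 4 3 / 4 3 1 2 / 1 2 3 4.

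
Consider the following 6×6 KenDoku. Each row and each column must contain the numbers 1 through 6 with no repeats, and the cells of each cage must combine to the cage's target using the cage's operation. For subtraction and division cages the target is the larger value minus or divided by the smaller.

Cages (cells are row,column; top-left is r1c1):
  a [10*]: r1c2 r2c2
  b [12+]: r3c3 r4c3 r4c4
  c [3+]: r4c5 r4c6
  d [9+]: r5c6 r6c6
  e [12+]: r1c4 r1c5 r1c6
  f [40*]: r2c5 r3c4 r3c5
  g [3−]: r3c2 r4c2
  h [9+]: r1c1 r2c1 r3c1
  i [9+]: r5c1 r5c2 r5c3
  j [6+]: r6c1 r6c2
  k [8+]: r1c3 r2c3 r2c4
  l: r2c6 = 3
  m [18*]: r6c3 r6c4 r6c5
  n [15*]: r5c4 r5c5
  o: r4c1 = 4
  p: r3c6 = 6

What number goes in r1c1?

3

Cage l is given, leaving r2c6 = 3.
Cage p is given; hence r3c6 = 6.
Cage o is given, which forces r4c1 = 4.
The only place for 2 in row 6 is r6c1.
Cage j's pair has sum 6, leaving r6c2 = 4.
Row 6 now contains 4, which forces r6c6 = 5.
5 is placed in column 6, which forces r5c6 = 4.
Row 2 needs a 6, and only r2c3 is open for it.
Cage k has sum 8, so r1c3 = 1.
Row 1 already has 1, so r1c6 = 2.
Cage k needs sum 8, leaving r2c4 = 1.
2 is placed in column 6, which forces r4c6 = 1.
Column 3 now contains 1, leaving r6c3 = 3.
Row 6 already has 3; hence r6c4 = 6.
Row 6 already has 6; hence r6c5 = 1.
Cage h has sum 9; hence r1c1 = 3.
2 is placed in row 1; hence r1c2 = 5.
Cage e needs sum 12; hence r1c4 = 4.
Cage e needs sum 12, which forces r1c5 = 6.
Row 2 already has 1; hence r2c1 = 5.
Cage a needs two cells with product 10; hence r2c2 = 2.
Row 2 now contains 2; hence r2c5 = 4.
Cage h has sum 9, so r3c1 = 1.
Column 2 already has 2, which forces r3c2 = 3.
Column 2 already has 2; hence r4c2 = 6.
1 is placed in row 4, so r4c5 = 2.
Column 1 now contains 1, leaving r5c1 = 6.
Column 2 now contains 6, which forces r5c2 = 1.
The 3 cells of cage b must have sum 12, which forces r3c3 = 4.
Cage f has product 40; hence r3c4 = 2.
2 is placed in column 5; hence r3c5 = 5.
2 is placed in row 4; hence r4c3 = 5.
Cage b has sum 12, so r4c4 = 3.
Cage i has sum 9, so r5c3 = 2.
Column 4 now contains 3, so r5c4 = 5.
Column 5 now contains 5, so r5c5 = 3.
Filled in: 3 5 1 4 6 2 / 5 2 6 1 4 3 / 1 3 4 2 5 6 / 4 6 5 3 2 1 / 6 1 2 5 3 4 / 2 4 3 6 1 5.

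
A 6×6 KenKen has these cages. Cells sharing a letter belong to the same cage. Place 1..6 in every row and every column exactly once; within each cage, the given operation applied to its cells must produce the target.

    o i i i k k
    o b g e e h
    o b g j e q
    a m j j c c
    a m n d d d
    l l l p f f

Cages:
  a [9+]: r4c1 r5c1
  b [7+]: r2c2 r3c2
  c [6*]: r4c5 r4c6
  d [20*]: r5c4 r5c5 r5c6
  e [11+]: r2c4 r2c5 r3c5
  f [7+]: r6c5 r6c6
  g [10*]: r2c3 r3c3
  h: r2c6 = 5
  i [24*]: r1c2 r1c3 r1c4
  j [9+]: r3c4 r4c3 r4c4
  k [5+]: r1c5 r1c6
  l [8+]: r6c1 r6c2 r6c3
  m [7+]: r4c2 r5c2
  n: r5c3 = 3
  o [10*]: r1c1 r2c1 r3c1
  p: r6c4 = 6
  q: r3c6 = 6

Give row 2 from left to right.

Cage h is given; hence r2c6 = 5.
Cage q is given, which forces r3c6 = 6.
Cage n is a single given cell, leaving r5c3 = 3.
Cage p is given, so r6c4 = 6.
Row 2 now contains 5, which forces r2c3 = 2.
The two cells of cage g must have product 10, leaving r3c3 = 5.
Cage o has product 10, leaving r1c1 = 5.
2 is placed in row 2, which forces r2c1 = 1.
The 3 cells of cage o must have product 10; hence r3c1 = 2.
Cage e needs sum 11, which forces r2c4 = 4.
Cage a needs two cells with sum 9, leaving r4c1 = 3.
The two cells of cage a must have sum 9, so r5c1 = 6.
3 is placed in column 1; hence r6c1 = 4.
Row 6 now contains 4, leaving r6c3 = 1.
The 3 cells of cage j must have sum 9, which forces r4c4 = 2.
The two cells of cage c must have product 6; hence r4c5 = 6.
The two cells of cage c must have product 6, so r4c6 = 1.
Column 6 now contains 1, which forces r5c6 = 4.
1 is placed in row 6, so r6c2 = 3.
The two cells of cage f must have sum 7; hence r6c5 = 5.
Cage f's pair has sum 7; hence r6c6 = 2.
The two cells of cage k must have sum 5, so r1c5 = 2.
Column 6 already has 2, which forces r1c6 = 3.
3 is placed in column 2; hence r2c2 = 6.
6 is placed in column 5, leaving r2c5 = 3.
The two cells of cage b must have sum 7, leaving r3c2 = 1.
Cage j needs sum 9, so r3c4 = 3.
Cage e has sum 11, which forces r3c5 = 4.
Row 4 already has 6; hence r4c2 = 5.
Row 4 already has 6; hence r4c3 = 4.
Cage m needs two cells with sum 7, leaving r5c2 = 2.
The 3 cells of cage d must have product 20, leaving r5c4 = 5.
5 is placed in column 5, leaving r5c5 = 1.
Column 2 already has 6, so r1c2 = 4.
4 is placed in column 3, so r1c3 = 6.
Row 1 already has 3, so r1c4 = 1.
The full grid is 5 4 6 1 2 3 / 1 6 2 4 3 5 / 2 1 5 3 4 6 / 3 5 4 2 6 1 / 6 2 3 5 1 4 / 4 3 1 6 5 2.

1 6 2 4 3 5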